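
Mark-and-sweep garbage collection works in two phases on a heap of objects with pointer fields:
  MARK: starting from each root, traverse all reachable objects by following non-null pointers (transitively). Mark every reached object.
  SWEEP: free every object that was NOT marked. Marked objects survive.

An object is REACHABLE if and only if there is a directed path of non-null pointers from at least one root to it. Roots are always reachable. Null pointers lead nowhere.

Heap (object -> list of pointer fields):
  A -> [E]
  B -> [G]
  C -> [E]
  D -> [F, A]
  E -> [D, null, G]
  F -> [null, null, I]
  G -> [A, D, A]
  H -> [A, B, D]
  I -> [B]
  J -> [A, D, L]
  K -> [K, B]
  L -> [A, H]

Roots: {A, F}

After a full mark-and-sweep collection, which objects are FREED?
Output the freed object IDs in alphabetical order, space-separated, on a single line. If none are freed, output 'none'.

Roots: A F
Mark A: refs=E, marked=A
Mark F: refs=null null I, marked=A F
Mark E: refs=D null G, marked=A E F
Mark I: refs=B, marked=A E F I
Mark D: refs=F A, marked=A D E F I
Mark G: refs=A D A, marked=A D E F G I
Mark B: refs=G, marked=A B D E F G I
Unmarked (collected): C H J K L

Answer: C H J K L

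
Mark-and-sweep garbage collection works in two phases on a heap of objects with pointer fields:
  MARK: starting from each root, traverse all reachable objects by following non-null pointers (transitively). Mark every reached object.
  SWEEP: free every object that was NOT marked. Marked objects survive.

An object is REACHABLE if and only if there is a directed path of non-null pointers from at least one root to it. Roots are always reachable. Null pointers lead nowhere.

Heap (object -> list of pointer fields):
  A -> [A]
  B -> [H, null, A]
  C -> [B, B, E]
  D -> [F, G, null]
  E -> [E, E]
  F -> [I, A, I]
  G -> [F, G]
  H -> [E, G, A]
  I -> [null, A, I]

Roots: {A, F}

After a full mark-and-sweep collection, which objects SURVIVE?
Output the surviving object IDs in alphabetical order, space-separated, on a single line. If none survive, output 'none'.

Roots: A F
Mark A: refs=A, marked=A
Mark F: refs=I A I, marked=A F
Mark I: refs=null A I, marked=A F I
Unmarked (collected): B C D E G H

Answer: A F I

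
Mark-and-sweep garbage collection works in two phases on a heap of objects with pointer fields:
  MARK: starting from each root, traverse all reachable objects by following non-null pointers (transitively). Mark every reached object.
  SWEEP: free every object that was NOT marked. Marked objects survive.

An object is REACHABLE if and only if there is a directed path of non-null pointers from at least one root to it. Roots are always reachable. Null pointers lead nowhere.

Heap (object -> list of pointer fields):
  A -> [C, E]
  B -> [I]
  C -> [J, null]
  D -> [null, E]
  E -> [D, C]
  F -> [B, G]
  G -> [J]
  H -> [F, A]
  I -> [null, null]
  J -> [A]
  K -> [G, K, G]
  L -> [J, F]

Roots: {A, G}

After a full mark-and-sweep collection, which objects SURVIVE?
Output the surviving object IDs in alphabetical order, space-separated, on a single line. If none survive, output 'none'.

Answer: A C D E G J

Derivation:
Roots: A G
Mark A: refs=C E, marked=A
Mark G: refs=J, marked=A G
Mark C: refs=J null, marked=A C G
Mark E: refs=D C, marked=A C E G
Mark J: refs=A, marked=A C E G J
Mark D: refs=null E, marked=A C D E G J
Unmarked (collected): B F H I K L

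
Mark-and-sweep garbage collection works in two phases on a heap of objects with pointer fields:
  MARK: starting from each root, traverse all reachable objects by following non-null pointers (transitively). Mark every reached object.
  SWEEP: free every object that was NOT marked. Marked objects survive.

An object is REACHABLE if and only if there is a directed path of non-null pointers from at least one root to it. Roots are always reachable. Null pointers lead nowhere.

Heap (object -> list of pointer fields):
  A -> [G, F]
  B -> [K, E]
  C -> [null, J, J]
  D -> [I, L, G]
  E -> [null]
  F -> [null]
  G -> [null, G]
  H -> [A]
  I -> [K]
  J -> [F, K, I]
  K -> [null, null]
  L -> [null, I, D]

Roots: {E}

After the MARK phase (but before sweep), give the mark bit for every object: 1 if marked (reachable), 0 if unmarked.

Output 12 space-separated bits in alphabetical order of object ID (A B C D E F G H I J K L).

Roots: E
Mark E: refs=null, marked=E
Unmarked (collected): A B C D F G H I J K L

Answer: 0 0 0 0 1 0 0 0 0 0 0 0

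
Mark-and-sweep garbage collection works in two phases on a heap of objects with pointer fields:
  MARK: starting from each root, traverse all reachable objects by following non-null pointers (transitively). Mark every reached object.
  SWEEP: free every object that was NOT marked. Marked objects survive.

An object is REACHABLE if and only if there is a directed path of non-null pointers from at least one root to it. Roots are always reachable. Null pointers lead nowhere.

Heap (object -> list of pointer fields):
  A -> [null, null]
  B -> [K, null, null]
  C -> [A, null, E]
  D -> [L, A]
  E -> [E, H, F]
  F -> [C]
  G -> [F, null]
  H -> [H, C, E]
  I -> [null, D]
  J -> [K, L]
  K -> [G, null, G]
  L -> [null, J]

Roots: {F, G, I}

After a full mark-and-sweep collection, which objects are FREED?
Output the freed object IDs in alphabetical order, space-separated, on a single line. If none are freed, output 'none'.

Roots: F G I
Mark F: refs=C, marked=F
Mark G: refs=F null, marked=F G
Mark I: refs=null D, marked=F G I
Mark C: refs=A null E, marked=C F G I
Mark D: refs=L A, marked=C D F G I
Mark A: refs=null null, marked=A C D F G I
Mark E: refs=E H F, marked=A C D E F G I
Mark L: refs=null J, marked=A C D E F G I L
Mark H: refs=H C E, marked=A C D E F G H I L
Mark J: refs=K L, marked=A C D E F G H I J L
Mark K: refs=G null G, marked=A C D E F G H I J K L
Unmarked (collected): B

Answer: B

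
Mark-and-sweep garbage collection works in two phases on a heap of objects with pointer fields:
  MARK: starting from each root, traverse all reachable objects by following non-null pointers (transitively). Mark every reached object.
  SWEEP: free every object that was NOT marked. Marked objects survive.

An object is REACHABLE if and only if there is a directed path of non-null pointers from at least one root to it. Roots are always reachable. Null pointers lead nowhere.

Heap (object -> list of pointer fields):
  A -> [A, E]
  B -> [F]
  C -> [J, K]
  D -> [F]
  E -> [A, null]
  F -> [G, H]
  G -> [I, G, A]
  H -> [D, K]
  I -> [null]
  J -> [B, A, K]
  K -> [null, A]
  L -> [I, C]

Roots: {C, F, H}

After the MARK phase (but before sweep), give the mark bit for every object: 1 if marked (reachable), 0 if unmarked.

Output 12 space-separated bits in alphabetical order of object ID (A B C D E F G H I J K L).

Answer: 1 1 1 1 1 1 1 1 1 1 1 0

Derivation:
Roots: C F H
Mark C: refs=J K, marked=C
Mark F: refs=G H, marked=C F
Mark H: refs=D K, marked=C F H
Mark J: refs=B A K, marked=C F H J
Mark K: refs=null A, marked=C F H J K
Mark G: refs=I G A, marked=C F G H J K
Mark D: refs=F, marked=C D F G H J K
Mark B: refs=F, marked=B C D F G H J K
Mark A: refs=A E, marked=A B C D F G H J K
Mark I: refs=null, marked=A B C D F G H I J K
Mark E: refs=A null, marked=A B C D E F G H I J K
Unmarked (collected): L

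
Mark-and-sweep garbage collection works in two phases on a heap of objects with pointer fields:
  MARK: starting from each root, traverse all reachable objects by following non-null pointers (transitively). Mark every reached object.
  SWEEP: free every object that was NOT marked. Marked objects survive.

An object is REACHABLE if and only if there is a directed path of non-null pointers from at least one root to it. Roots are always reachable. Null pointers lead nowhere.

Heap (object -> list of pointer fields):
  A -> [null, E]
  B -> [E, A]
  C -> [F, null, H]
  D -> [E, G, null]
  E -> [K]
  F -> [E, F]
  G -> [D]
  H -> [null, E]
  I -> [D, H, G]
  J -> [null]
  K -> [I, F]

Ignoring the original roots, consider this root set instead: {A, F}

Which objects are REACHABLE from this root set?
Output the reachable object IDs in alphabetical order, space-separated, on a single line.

Roots: A F
Mark A: refs=null E, marked=A
Mark F: refs=E F, marked=A F
Mark E: refs=K, marked=A E F
Mark K: refs=I F, marked=A E F K
Mark I: refs=D H G, marked=A E F I K
Mark D: refs=E G null, marked=A D E F I K
Mark H: refs=null E, marked=A D E F H I K
Mark G: refs=D, marked=A D E F G H I K
Unmarked (collected): B C J

Answer: A D E F G H I K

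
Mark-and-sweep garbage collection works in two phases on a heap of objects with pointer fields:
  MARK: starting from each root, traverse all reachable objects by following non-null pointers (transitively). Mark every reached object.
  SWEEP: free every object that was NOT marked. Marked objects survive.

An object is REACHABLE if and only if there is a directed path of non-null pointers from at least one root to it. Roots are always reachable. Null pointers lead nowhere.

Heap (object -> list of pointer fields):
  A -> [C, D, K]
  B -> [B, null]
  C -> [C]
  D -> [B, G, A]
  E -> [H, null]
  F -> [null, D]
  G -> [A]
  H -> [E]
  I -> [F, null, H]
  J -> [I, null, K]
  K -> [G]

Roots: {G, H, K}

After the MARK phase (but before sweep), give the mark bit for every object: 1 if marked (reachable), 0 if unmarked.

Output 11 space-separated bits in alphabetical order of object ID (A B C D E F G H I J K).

Roots: G H K
Mark G: refs=A, marked=G
Mark H: refs=E, marked=G H
Mark K: refs=G, marked=G H K
Mark A: refs=C D K, marked=A G H K
Mark E: refs=H null, marked=A E G H K
Mark C: refs=C, marked=A C E G H K
Mark D: refs=B G A, marked=A C D E G H K
Mark B: refs=B null, marked=A B C D E G H K
Unmarked (collected): F I J

Answer: 1 1 1 1 1 0 1 1 0 0 1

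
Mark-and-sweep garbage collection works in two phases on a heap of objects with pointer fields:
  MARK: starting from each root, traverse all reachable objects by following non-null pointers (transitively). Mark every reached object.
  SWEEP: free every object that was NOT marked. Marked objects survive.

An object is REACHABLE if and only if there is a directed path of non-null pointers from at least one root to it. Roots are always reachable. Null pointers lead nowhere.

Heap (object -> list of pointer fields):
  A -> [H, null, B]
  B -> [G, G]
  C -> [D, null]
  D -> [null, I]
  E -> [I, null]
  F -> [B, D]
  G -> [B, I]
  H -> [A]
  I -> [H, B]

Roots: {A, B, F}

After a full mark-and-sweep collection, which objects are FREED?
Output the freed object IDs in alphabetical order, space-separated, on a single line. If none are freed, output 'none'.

Answer: C E

Derivation:
Roots: A B F
Mark A: refs=H null B, marked=A
Mark B: refs=G G, marked=A B
Mark F: refs=B D, marked=A B F
Mark H: refs=A, marked=A B F H
Mark G: refs=B I, marked=A B F G H
Mark D: refs=null I, marked=A B D F G H
Mark I: refs=H B, marked=A B D F G H I
Unmarked (collected): C E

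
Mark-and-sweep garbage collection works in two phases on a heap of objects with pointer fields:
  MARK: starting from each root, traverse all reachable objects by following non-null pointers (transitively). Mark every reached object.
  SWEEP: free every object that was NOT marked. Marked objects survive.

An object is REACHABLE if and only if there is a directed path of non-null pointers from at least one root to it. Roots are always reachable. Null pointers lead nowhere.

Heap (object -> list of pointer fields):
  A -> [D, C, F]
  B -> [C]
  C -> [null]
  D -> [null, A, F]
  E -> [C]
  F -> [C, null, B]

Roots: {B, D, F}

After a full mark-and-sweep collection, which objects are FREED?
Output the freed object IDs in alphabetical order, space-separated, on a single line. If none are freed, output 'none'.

Roots: B D F
Mark B: refs=C, marked=B
Mark D: refs=null A F, marked=B D
Mark F: refs=C null B, marked=B D F
Mark C: refs=null, marked=B C D F
Mark A: refs=D C F, marked=A B C D F
Unmarked (collected): E

Answer: E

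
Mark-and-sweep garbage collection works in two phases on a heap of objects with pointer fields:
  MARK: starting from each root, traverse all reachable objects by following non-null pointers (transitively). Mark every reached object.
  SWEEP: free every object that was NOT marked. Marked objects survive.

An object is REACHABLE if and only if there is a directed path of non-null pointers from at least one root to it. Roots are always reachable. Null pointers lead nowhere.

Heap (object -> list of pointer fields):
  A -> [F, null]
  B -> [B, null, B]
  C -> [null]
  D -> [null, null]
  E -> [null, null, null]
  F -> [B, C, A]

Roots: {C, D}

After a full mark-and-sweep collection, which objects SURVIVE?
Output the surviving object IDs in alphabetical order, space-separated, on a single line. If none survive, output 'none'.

Answer: C D

Derivation:
Roots: C D
Mark C: refs=null, marked=C
Mark D: refs=null null, marked=C D
Unmarked (collected): A B E F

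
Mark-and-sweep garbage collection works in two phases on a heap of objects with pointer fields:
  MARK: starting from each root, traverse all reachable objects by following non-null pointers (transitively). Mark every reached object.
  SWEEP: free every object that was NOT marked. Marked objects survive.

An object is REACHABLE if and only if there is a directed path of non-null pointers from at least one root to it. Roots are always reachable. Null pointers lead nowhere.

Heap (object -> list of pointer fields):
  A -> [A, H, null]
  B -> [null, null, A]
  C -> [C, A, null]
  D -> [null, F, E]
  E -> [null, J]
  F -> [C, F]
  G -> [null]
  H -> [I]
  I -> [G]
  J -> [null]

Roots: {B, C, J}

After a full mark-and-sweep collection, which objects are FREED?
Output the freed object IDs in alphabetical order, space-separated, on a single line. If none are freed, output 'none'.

Roots: B C J
Mark B: refs=null null A, marked=B
Mark C: refs=C A null, marked=B C
Mark J: refs=null, marked=B C J
Mark A: refs=A H null, marked=A B C J
Mark H: refs=I, marked=A B C H J
Mark I: refs=G, marked=A B C H I J
Mark G: refs=null, marked=A B C G H I J
Unmarked (collected): D E F

Answer: D E F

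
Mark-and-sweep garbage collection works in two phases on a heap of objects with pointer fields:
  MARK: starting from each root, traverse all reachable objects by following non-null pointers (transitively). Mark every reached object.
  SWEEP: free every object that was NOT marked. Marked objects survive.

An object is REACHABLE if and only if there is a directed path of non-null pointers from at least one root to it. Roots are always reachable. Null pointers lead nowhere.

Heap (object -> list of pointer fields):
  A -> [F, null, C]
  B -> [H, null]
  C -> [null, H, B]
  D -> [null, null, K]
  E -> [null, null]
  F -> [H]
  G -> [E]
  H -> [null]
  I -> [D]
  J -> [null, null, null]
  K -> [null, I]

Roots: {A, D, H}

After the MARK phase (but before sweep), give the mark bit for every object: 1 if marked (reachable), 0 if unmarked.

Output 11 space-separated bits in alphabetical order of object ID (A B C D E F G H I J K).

Answer: 1 1 1 1 0 1 0 1 1 0 1

Derivation:
Roots: A D H
Mark A: refs=F null C, marked=A
Mark D: refs=null null K, marked=A D
Mark H: refs=null, marked=A D H
Mark F: refs=H, marked=A D F H
Mark C: refs=null H B, marked=A C D F H
Mark K: refs=null I, marked=A C D F H K
Mark B: refs=H null, marked=A B C D F H K
Mark I: refs=D, marked=A B C D F H I K
Unmarked (collected): E G J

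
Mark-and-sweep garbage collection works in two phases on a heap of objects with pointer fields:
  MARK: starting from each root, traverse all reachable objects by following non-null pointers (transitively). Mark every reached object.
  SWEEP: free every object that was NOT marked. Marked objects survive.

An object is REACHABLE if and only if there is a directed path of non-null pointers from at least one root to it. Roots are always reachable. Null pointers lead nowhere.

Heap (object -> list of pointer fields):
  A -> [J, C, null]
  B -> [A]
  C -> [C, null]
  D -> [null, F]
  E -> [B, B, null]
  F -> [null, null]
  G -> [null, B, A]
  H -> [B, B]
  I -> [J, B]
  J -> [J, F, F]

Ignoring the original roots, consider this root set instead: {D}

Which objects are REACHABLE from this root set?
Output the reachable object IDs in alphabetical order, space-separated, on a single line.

Roots: D
Mark D: refs=null F, marked=D
Mark F: refs=null null, marked=D F
Unmarked (collected): A B C E G H I J

Answer: D F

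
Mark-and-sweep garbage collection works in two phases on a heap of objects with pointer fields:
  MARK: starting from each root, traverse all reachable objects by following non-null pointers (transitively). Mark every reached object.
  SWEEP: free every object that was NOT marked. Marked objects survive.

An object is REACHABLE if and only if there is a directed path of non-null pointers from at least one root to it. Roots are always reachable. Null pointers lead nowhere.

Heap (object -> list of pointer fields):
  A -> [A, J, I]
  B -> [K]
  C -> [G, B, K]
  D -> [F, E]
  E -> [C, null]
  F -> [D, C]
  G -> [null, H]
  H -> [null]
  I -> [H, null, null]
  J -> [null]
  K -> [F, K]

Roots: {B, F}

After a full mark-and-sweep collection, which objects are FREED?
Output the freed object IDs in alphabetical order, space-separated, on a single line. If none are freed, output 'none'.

Roots: B F
Mark B: refs=K, marked=B
Mark F: refs=D C, marked=B F
Mark K: refs=F K, marked=B F K
Mark D: refs=F E, marked=B D F K
Mark C: refs=G B K, marked=B C D F K
Mark E: refs=C null, marked=B C D E F K
Mark G: refs=null H, marked=B C D E F G K
Mark H: refs=null, marked=B C D E F G H K
Unmarked (collected): A I J

Answer: A I J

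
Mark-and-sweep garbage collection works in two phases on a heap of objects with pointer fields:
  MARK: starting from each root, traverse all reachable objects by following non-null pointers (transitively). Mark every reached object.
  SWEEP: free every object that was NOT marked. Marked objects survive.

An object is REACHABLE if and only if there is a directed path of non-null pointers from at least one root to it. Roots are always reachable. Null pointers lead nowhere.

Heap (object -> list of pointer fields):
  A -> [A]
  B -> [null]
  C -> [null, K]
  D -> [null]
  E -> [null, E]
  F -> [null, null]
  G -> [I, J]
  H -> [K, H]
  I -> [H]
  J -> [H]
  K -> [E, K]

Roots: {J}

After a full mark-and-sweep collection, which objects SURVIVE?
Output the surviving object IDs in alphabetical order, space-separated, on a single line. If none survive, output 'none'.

Roots: J
Mark J: refs=H, marked=J
Mark H: refs=K H, marked=H J
Mark K: refs=E K, marked=H J K
Mark E: refs=null E, marked=E H J K
Unmarked (collected): A B C D F G I

Answer: E H J K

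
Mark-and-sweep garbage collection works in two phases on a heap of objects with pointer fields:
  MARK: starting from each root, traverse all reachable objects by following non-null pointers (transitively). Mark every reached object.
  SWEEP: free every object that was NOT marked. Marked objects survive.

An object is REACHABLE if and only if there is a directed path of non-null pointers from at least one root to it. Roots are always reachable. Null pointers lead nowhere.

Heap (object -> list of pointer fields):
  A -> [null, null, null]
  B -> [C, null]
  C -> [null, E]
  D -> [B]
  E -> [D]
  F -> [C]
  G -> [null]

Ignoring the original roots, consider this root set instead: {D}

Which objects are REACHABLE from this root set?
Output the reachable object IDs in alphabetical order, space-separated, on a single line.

Answer: B C D E

Derivation:
Roots: D
Mark D: refs=B, marked=D
Mark B: refs=C null, marked=B D
Mark C: refs=null E, marked=B C D
Mark E: refs=D, marked=B C D E
Unmarked (collected): A F G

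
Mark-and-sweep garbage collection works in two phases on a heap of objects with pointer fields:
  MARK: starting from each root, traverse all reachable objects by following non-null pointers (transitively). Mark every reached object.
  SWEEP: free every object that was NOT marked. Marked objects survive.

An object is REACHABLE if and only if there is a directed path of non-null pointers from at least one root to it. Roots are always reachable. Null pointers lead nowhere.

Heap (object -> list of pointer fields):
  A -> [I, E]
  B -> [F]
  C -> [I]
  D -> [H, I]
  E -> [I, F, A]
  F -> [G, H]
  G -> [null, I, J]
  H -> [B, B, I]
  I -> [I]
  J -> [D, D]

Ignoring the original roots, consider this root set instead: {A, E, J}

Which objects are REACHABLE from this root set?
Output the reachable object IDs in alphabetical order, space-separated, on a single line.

Answer: A B D E F G H I J

Derivation:
Roots: A E J
Mark A: refs=I E, marked=A
Mark E: refs=I F A, marked=A E
Mark J: refs=D D, marked=A E J
Mark I: refs=I, marked=A E I J
Mark F: refs=G H, marked=A E F I J
Mark D: refs=H I, marked=A D E F I J
Mark G: refs=null I J, marked=A D E F G I J
Mark H: refs=B B I, marked=A D E F G H I J
Mark B: refs=F, marked=A B D E F G H I J
Unmarked (collected): C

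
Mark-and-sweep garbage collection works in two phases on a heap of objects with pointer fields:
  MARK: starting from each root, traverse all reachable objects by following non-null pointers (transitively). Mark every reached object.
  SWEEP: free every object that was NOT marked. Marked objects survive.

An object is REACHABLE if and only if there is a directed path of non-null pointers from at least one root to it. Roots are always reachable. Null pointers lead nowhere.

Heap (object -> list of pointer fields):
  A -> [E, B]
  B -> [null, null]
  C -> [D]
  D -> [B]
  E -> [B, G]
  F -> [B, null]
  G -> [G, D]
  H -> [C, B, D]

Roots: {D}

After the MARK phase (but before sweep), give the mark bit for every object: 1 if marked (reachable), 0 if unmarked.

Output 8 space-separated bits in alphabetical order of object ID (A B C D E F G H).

Answer: 0 1 0 1 0 0 0 0

Derivation:
Roots: D
Mark D: refs=B, marked=D
Mark B: refs=null null, marked=B D
Unmarked (collected): A C E F G H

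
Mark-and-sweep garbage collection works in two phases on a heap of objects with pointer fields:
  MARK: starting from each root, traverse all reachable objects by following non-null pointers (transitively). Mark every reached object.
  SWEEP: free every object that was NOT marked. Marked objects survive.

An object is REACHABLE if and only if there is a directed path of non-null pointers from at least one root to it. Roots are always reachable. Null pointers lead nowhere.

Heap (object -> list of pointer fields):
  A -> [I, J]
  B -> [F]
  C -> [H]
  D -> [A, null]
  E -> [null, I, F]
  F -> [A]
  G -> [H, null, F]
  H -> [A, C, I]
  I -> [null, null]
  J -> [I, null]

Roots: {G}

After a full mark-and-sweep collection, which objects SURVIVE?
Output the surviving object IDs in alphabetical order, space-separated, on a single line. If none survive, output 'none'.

Roots: G
Mark G: refs=H null F, marked=G
Mark H: refs=A C I, marked=G H
Mark F: refs=A, marked=F G H
Mark A: refs=I J, marked=A F G H
Mark C: refs=H, marked=A C F G H
Mark I: refs=null null, marked=A C F G H I
Mark J: refs=I null, marked=A C F G H I J
Unmarked (collected): B D E

Answer: A C F G H I J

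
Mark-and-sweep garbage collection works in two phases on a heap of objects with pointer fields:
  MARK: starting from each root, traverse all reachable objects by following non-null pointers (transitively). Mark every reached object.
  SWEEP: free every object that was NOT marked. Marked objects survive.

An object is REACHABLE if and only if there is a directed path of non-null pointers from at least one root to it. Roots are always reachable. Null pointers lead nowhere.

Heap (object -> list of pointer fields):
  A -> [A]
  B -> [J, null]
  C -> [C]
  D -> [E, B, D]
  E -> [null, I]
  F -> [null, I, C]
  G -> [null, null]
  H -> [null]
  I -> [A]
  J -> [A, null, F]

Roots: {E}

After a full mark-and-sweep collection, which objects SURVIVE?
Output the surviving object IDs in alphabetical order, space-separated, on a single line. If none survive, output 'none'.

Answer: A E I

Derivation:
Roots: E
Mark E: refs=null I, marked=E
Mark I: refs=A, marked=E I
Mark A: refs=A, marked=A E I
Unmarked (collected): B C D F G H J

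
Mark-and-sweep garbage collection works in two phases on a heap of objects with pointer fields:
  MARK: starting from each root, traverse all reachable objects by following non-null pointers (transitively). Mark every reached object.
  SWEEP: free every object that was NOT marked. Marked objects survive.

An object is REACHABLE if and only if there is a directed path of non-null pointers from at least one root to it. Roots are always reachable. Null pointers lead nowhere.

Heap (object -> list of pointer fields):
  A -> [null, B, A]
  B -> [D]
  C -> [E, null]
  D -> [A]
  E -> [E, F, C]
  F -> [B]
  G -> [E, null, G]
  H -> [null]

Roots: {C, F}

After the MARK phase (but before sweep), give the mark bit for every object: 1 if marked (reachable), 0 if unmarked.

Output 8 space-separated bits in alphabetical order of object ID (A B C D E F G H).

Answer: 1 1 1 1 1 1 0 0

Derivation:
Roots: C F
Mark C: refs=E null, marked=C
Mark F: refs=B, marked=C F
Mark E: refs=E F C, marked=C E F
Mark B: refs=D, marked=B C E F
Mark D: refs=A, marked=B C D E F
Mark A: refs=null B A, marked=A B C D E F
Unmarked (collected): G H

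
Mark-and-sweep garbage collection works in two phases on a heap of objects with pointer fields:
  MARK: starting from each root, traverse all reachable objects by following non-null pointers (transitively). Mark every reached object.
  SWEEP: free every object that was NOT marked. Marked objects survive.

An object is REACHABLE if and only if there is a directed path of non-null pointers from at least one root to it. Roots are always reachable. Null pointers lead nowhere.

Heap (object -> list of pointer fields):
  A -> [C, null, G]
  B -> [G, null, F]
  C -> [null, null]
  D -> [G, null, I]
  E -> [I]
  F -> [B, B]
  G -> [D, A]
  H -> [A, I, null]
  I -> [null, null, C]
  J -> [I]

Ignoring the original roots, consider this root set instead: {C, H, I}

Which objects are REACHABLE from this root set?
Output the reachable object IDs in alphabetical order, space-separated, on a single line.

Answer: A C D G H I

Derivation:
Roots: C H I
Mark C: refs=null null, marked=C
Mark H: refs=A I null, marked=C H
Mark I: refs=null null C, marked=C H I
Mark A: refs=C null G, marked=A C H I
Mark G: refs=D A, marked=A C G H I
Mark D: refs=G null I, marked=A C D G H I
Unmarked (collected): B E F J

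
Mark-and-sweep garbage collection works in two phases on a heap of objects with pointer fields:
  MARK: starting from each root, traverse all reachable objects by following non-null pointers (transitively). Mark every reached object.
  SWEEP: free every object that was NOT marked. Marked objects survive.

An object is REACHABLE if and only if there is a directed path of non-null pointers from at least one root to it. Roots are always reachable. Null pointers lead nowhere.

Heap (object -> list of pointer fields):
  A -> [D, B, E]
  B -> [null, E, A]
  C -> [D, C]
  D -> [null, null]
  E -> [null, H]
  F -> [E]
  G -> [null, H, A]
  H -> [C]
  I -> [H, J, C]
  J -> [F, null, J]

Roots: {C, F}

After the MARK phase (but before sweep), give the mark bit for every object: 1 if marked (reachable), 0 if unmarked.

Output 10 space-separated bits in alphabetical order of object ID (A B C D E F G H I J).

Answer: 0 0 1 1 1 1 0 1 0 0

Derivation:
Roots: C F
Mark C: refs=D C, marked=C
Mark F: refs=E, marked=C F
Mark D: refs=null null, marked=C D F
Mark E: refs=null H, marked=C D E F
Mark H: refs=C, marked=C D E F H
Unmarked (collected): A B G I J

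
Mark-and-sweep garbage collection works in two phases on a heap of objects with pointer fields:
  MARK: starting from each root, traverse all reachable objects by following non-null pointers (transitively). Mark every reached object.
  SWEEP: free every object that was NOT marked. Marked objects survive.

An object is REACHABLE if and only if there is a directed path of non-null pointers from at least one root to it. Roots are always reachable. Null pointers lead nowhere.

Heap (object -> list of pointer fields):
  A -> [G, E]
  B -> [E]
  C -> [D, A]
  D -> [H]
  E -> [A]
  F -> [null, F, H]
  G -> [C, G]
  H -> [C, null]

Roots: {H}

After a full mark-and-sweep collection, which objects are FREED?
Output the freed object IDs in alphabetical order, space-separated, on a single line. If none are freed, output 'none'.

Answer: B F

Derivation:
Roots: H
Mark H: refs=C null, marked=H
Mark C: refs=D A, marked=C H
Mark D: refs=H, marked=C D H
Mark A: refs=G E, marked=A C D H
Mark G: refs=C G, marked=A C D G H
Mark E: refs=A, marked=A C D E G H
Unmarked (collected): B F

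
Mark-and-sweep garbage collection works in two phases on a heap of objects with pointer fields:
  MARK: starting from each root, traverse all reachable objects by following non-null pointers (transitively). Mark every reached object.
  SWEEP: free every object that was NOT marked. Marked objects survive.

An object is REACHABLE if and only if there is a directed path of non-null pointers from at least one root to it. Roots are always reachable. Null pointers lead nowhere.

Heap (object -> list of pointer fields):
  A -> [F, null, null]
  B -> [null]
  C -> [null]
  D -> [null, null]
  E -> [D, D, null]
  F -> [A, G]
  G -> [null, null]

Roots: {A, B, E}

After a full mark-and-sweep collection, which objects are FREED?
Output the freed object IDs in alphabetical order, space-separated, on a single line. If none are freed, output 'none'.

Answer: C

Derivation:
Roots: A B E
Mark A: refs=F null null, marked=A
Mark B: refs=null, marked=A B
Mark E: refs=D D null, marked=A B E
Mark F: refs=A G, marked=A B E F
Mark D: refs=null null, marked=A B D E F
Mark G: refs=null null, marked=A B D E F G
Unmarked (collected): C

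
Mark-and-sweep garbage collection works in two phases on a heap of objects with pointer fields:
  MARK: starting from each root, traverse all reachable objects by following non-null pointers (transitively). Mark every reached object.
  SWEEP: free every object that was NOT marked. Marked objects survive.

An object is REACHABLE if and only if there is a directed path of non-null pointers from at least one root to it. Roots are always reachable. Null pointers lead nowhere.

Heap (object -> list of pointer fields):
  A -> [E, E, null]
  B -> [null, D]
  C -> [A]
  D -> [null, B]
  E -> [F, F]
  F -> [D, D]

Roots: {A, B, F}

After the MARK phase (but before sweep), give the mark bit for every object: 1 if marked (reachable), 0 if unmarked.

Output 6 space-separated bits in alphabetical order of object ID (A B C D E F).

Answer: 1 1 0 1 1 1

Derivation:
Roots: A B F
Mark A: refs=E E null, marked=A
Mark B: refs=null D, marked=A B
Mark F: refs=D D, marked=A B F
Mark E: refs=F F, marked=A B E F
Mark D: refs=null B, marked=A B D E F
Unmarked (collected): C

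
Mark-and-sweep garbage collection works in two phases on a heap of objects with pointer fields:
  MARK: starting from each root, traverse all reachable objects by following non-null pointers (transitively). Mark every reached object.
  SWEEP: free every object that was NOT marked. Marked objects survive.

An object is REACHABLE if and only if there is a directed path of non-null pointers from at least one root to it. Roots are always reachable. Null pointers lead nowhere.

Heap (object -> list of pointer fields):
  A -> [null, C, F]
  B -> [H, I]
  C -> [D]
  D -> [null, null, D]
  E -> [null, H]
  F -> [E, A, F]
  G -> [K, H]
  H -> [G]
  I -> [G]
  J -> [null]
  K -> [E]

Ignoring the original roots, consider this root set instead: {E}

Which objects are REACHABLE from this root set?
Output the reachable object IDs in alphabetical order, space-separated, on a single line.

Answer: E G H K

Derivation:
Roots: E
Mark E: refs=null H, marked=E
Mark H: refs=G, marked=E H
Mark G: refs=K H, marked=E G H
Mark K: refs=E, marked=E G H K
Unmarked (collected): A B C D F I J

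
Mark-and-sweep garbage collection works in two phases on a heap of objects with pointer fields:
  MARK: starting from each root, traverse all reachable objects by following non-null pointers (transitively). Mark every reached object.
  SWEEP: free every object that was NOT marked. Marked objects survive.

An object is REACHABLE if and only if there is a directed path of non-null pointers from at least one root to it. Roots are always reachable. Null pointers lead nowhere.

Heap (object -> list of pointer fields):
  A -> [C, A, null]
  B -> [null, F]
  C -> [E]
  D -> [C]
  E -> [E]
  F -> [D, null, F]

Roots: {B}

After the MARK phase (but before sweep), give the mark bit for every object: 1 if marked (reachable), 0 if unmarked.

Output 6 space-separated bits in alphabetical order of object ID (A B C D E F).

Answer: 0 1 1 1 1 1

Derivation:
Roots: B
Mark B: refs=null F, marked=B
Mark F: refs=D null F, marked=B F
Mark D: refs=C, marked=B D F
Mark C: refs=E, marked=B C D F
Mark E: refs=E, marked=B C D E F
Unmarked (collected): A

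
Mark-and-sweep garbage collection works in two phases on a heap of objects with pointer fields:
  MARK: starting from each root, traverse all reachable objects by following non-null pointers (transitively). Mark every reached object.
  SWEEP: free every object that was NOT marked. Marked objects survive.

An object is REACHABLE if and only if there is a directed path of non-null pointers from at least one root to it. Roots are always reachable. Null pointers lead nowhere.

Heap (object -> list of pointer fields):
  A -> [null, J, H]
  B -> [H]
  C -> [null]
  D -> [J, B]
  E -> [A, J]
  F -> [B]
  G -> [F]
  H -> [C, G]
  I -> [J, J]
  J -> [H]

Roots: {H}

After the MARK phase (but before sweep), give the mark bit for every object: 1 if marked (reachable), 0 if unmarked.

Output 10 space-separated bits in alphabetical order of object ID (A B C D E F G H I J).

Answer: 0 1 1 0 0 1 1 1 0 0

Derivation:
Roots: H
Mark H: refs=C G, marked=H
Mark C: refs=null, marked=C H
Mark G: refs=F, marked=C G H
Mark F: refs=B, marked=C F G H
Mark B: refs=H, marked=B C F G H
Unmarked (collected): A D E I J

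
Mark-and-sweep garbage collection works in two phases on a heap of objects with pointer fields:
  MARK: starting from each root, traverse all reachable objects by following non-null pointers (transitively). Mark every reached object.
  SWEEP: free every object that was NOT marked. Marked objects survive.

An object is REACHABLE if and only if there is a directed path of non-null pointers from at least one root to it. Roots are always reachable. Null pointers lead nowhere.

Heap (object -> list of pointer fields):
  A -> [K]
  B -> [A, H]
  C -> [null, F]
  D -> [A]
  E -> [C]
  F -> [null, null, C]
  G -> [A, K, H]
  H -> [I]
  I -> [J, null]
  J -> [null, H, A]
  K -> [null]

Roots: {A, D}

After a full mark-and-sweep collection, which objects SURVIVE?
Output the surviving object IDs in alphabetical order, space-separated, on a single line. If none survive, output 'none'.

Roots: A D
Mark A: refs=K, marked=A
Mark D: refs=A, marked=A D
Mark K: refs=null, marked=A D K
Unmarked (collected): B C E F G H I J

Answer: A D K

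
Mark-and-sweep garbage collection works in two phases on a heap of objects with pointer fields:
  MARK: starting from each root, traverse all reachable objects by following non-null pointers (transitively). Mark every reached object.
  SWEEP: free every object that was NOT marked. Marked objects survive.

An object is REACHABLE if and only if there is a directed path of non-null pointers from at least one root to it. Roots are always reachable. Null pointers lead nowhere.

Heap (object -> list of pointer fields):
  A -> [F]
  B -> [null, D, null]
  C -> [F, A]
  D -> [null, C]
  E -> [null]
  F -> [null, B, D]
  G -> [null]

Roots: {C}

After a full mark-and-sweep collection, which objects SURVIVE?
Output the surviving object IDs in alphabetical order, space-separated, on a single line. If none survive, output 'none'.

Roots: C
Mark C: refs=F A, marked=C
Mark F: refs=null B D, marked=C F
Mark A: refs=F, marked=A C F
Mark B: refs=null D null, marked=A B C F
Mark D: refs=null C, marked=A B C D F
Unmarked (collected): E G

Answer: A B C D F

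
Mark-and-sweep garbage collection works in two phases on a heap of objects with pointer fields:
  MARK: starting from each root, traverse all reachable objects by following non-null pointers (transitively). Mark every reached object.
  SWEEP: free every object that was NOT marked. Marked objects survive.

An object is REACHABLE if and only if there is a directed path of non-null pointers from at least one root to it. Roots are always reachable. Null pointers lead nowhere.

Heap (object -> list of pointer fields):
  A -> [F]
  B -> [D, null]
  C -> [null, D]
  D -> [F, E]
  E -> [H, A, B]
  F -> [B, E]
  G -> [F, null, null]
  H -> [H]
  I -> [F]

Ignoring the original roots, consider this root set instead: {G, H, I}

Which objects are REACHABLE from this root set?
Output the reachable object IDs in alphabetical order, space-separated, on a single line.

Answer: A B D E F G H I

Derivation:
Roots: G H I
Mark G: refs=F null null, marked=G
Mark H: refs=H, marked=G H
Mark I: refs=F, marked=G H I
Mark F: refs=B E, marked=F G H I
Mark B: refs=D null, marked=B F G H I
Mark E: refs=H A B, marked=B E F G H I
Mark D: refs=F E, marked=B D E F G H I
Mark A: refs=F, marked=A B D E F G H I
Unmarked (collected): C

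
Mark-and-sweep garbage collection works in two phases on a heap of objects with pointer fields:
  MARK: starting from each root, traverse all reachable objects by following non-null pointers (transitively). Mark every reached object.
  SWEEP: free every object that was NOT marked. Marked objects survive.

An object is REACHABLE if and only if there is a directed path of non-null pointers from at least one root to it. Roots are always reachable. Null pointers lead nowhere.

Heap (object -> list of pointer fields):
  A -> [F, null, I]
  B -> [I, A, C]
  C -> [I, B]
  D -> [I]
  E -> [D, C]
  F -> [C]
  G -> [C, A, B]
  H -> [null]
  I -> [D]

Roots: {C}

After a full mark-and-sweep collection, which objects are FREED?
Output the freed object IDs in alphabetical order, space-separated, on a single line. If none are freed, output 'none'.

Roots: C
Mark C: refs=I B, marked=C
Mark I: refs=D, marked=C I
Mark B: refs=I A C, marked=B C I
Mark D: refs=I, marked=B C D I
Mark A: refs=F null I, marked=A B C D I
Mark F: refs=C, marked=A B C D F I
Unmarked (collected): E G H

Answer: E G H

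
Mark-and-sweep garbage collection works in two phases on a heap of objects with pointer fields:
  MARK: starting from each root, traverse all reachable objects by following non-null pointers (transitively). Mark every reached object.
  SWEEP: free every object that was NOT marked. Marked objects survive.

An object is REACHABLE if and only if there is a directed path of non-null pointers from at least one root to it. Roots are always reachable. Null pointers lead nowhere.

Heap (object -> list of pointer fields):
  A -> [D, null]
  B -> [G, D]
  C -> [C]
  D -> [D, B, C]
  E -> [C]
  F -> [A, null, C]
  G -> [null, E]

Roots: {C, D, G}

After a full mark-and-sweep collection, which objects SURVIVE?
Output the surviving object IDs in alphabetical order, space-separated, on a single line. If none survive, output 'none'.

Answer: B C D E G

Derivation:
Roots: C D G
Mark C: refs=C, marked=C
Mark D: refs=D B C, marked=C D
Mark G: refs=null E, marked=C D G
Mark B: refs=G D, marked=B C D G
Mark E: refs=C, marked=B C D E G
Unmarked (collected): A F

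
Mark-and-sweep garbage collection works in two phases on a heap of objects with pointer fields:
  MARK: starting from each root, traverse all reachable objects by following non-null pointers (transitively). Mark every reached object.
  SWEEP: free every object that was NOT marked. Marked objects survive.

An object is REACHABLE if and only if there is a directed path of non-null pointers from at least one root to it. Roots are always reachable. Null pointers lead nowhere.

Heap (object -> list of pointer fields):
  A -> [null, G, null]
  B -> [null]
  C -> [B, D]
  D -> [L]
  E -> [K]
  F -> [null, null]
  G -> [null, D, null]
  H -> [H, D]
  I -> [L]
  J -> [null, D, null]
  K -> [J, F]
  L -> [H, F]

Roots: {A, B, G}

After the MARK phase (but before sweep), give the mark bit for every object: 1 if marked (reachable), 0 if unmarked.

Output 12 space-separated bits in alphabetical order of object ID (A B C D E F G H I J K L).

Roots: A B G
Mark A: refs=null G null, marked=A
Mark B: refs=null, marked=A B
Mark G: refs=null D null, marked=A B G
Mark D: refs=L, marked=A B D G
Mark L: refs=H F, marked=A B D G L
Mark H: refs=H D, marked=A B D G H L
Mark F: refs=null null, marked=A B D F G H L
Unmarked (collected): C E I J K

Answer: 1 1 0 1 0 1 1 1 0 0 0 1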